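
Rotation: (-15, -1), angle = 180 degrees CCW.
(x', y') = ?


cos(180) = -1, sin(180) = 0
x' = -15*(-1) + 1*0 = 15
y' = -15*0 - 1*(-1) = 1

(15, 1)


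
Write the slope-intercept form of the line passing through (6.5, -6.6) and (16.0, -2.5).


m = (4.1)/(9.5) = 0.4316
b = y1 - m*x1 = -6.6 - (4.1*6.5)/(9.5) = -6.6 - 2.8053 = -9.4053

y = 0.4316x - 9.4053


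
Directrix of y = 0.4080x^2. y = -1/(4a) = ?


a = 0.4080
1/(4a) = 0.6127
directrix: y = -0.6127 = -0.6127

y = -0.6127


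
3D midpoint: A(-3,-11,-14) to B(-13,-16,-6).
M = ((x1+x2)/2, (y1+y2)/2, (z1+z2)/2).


Mx = (-3- 13)/2 = -8.0000
My = (-11- 16)/2 = -13.5000
Mz = (-14- 6)/2 = -10.0000

M = (-8.0000, -13.5000, -10.0000)


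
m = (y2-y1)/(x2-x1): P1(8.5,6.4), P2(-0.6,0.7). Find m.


dy = 0.7 - 6.4 = -5.7
dx = -0.6 - 8.5 = -9.1
m = -5.7/(-9.1) = 0.6264

m = 0.6264


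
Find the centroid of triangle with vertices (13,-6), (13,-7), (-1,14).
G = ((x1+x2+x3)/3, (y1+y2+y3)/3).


Gx = (13+13- 1)/3 = 25/3 = 8.3333
Gy = (-6- 7+14)/3 = 1/3 = 0.3333

G = (8.3333, 0.3333)


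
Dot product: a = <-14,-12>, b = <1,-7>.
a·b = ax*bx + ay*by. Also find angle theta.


a·b = -14*1 - 12*(-7) = -14 + 84 = 70
|a| = sqrt(196+144) = 18.4391
|b| = sqrt(1+49) = 7.0711
cos(theta) = 70/(sqrt(340)*sqrt(50)) = 70/sqrt(17000) = 0.536875
theta = arccos(70/sqrt(17000)) = 57.5288 degrees

a·b = 70, theta = 57.5288 deg


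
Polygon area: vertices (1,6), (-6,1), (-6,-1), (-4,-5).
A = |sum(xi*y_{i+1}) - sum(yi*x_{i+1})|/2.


sum(xi*y_{i+1}) = 1*1 - 6*(-1) - 6*(-5) - 4*6 = 13
sum(yi*x_{i+1}) = 6*(-6) + 1*(-6) - 1*(-4) - 5*1 = -43
Area = |13 + 43|/2 = 56/2 = 28.0000

28.0000 sq units


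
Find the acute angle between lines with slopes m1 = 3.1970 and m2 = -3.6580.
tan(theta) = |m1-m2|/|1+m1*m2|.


m1-m2 = 6.855
1+m1*m2 = -10.694626
tan(theta) = |6.855/(-10.694626)| = 0.640976
theta = arctan(|6.855/(-10.694626)|) = 32.6589 degrees (acute angle)

32.6589 degrees


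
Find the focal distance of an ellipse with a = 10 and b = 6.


c^2 = 10^2 - 6^2 = 100 - 36 = 64
c = sqrt(64) = 8.0000

c = 8.0000


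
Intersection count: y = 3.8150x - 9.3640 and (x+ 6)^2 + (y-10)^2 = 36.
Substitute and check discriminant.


Substitute y = 3.8150x - 9.3640: (x+ 6)^2 + (3.8150x- 9.3640-10)^2 = 36
Expand to Ax^2 + Bx + C = 0, where b-k = -19.364
A = 1+m^2 = 15.554225
B = 2(m(b-k) - h) = 2(3.8150*(-19.364) + 6) = -135.74732
C = h^2 + (b-k)^2 - r^2 = 36 + 374.964496 - 36 = 374.964496
disc = B^2-4AC = 18427.3349 - 23329.1286 = -4901.7937
disc < 0

0 intersection points


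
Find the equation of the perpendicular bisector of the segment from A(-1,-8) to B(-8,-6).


Midpoint = (-4.5, -7)
Slope of AB = dy/dx = 2/(-7) = -0.2857
Perp slope = -dx/dy = 7/2 = 3.5000
b = My - (perp slope)*Mx = -7 + (-7*(-4.5))/2 = -7 + 15.7500 = 8.7500

y = 3.5000x + 8.7500


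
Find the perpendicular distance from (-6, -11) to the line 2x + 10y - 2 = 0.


|2*(-6) + 10*(-11) - 2| = |-124| = 124
sqrt(4 + 100) = sqrt(104) = 10.1980
d = 124/sqrt(104) = 12.1592

12.1592


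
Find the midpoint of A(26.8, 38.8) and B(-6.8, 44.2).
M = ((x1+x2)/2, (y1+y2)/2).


Mx = (26.8 - 6.8)/2 = 20.0/2 = 10.0000
My = (38.8 + 44.2)/2 = 83.0/2 = 41.5000

(10.0000, 41.5000)


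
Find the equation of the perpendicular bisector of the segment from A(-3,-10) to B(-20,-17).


Midpoint = (-11.5, -13.5)
Slope of AB = dy/dx = -7/(-17) = 0.4118
Perp slope = -dx/dy = -17/7 = -2.4286
b = My - (perp slope)*Mx = -13.5 + (-17*(-11.5))/(-7) = -13.5 - 27.9286 = -41.4286

y = -2.4286x - 41.4286


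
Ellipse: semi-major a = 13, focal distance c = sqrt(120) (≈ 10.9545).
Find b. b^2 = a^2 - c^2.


b^2 = 13^2 - (sqrt(120))^2 = 169 - 120 = 49
b = sqrt(49) = 7

b = 7


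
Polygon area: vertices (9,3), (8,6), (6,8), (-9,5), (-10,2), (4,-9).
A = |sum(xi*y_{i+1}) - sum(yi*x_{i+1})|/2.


sum(xi*y_{i+1}) = 9*6 + 8*8 + 6*5 - 9*2 - 10*(-9) + 4*3 = 232
sum(yi*x_{i+1}) = 3*8 + 6*6 + 8*(-9) + 5*(-10) + 2*4 - 9*9 = -135
Area = |232 + 135|/2 = 367/2 = 183.5000

183.5000 sq units


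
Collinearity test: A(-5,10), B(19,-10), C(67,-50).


-5*(-10+ 50) + 19*(-50-10) + 67*(10+ 10)
= -200 - 1140 + 1340 = 0

Yes, collinear (determinant = 0)


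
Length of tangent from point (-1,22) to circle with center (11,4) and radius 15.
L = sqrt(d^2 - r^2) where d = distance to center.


d = sqrt((-1-11)^2 + (22-4)^2) = sqrt(144+324) = 21.6333
L = sqrt(468.0000 - 225) = sqrt(243.0000) = 15.5885

15.5885


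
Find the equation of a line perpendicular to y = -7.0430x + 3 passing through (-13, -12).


Perpendicular slope = -1/m1 = -1/(-7.0430) = 0.1420
b2 = y0 - m2*x0 = -12 - 13/(-7.0430) = -12 + 1.8458 = -10.1542

y = 0.1420x - 10.1542


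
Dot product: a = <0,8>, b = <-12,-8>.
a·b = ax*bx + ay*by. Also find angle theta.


a·b = 0*(-12) + 8*(-8) = 0 - 64 = -64
|a| = sqrt(0+64) = 8.0000
|b| = sqrt(144+64) = 14.4222
cos(theta) = -64/(sqrt(64)*sqrt(208)) = -64/sqrt(13312) = -0.554700
theta = arccos(-64/sqrt(13312)) = 123.6901 degrees

a·b = -64, theta = 123.6901 deg


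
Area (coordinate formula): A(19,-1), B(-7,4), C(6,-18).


19*(4+ 18) = 418
-7*(-18+ 1) = 119
6*(-1-4) = -30
sum = 507
Area = |507|/2 = 253.5000

253.5000 sq units


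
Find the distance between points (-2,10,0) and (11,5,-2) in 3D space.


dx=13, dy=-5, dz=-2
d = sqrt(169+25+4) = sqrt(198) = 14.0712

14.0712


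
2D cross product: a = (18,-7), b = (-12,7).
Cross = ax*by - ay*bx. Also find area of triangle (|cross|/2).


cross = 18*7 + 7*(-12) = 126 - 84 = 42
Triangle area = |42|/2 = 42/2 = 21.0000

cross = 42, triangle area = 21.0000


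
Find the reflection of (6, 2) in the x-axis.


Reflection rule for x-axis: (x, -y)
(6, 2) -> (6, -2)

(6, -2)


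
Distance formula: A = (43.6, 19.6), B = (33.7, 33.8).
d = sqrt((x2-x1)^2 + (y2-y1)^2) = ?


dx = 33.7 - 43.6 = -9.9
dy = 33.8 - 19.6 = 14.2
d = sqrt(98.01 + 201.64) = sqrt(299.65) = 17.3104

17.3104


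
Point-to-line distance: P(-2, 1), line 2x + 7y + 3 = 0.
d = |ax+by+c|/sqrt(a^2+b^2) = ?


|2*(-2) + 7*1 + 3| = |6| = 6
sqrt(4 + 49) = sqrt(53) = 7.2801
d = 6/sqrt(53) = 0.8242

0.8242


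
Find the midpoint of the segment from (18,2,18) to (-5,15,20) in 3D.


Mx = (18- 5)/2 = 6.5000
My = (2+15)/2 = 8.5000
Mz = (18+20)/2 = 19.0000

M = (6.5000, 8.5000, 19.0000)


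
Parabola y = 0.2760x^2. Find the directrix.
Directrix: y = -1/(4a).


a = 0.2760
1/(4a) = 0.9058
directrix: y = -0.9058 = -0.9058

y = -0.9058


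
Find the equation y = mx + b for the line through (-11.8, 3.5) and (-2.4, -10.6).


m = (-14.1)/(9.4) = -1.5000
b = y1 - m*x1 = 3.5 - (-14.1*(-11.8))/(9.4) = 3.5 - 17.7000 = -14.2000

y = -1.5000x - 14.2000


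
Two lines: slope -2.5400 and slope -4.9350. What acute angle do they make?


m1-m2 = 2.395
1+m1*m2 = 13.5349
tan(theta) = |2.395/13.5349| = 0.176950
theta = arctan(|2.395/13.5349|) = 10.0346 degrees (acute angle)

10.0346 degrees


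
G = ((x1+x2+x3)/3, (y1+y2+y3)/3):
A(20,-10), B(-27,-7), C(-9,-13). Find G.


Gx = (20- 27- 9)/3 = -16/3 = -5.3333
Gy = (-10- 7- 13)/3 = -30/3 = -10.0000

G = (-5.3333, -10.0000)


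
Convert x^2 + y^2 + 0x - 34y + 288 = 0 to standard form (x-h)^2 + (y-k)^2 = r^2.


h = -D/2 = 0/2 = 0
k = -E/2 = 34/2 = 17
r^2 = h^2 + k^2 - F = 0 + 289 - 288 = 1
r = 1

Center (0, 17), radius = 1


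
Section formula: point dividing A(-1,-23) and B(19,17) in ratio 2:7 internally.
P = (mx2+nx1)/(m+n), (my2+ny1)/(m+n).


Px = (2*19 + 7*(-1))/9 = 31/9 = 3.4444
Py = (2*17 + 7*(-23))/9 = -127/9 = -14.1111

P = (3.4444, -14.1111)


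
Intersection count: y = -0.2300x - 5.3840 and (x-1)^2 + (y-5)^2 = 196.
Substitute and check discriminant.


Substitute y = -0.2300x - 5.3840: (x-1)^2 + (-0.2300x- 5.3840-5)^2 = 196
Expand to Ax^2 + Bx + C = 0, where b-k = -10.384
A = 1+m^2 = 1.0529
B = 2(m(b-k) - h) = 2(-0.2300*(-10.384) - 1) = 2.77664
C = h^2 + (b-k)^2 - r^2 = 1 + 107.827456 - 196 = -87.172544
disc = B^2-4AC = 7.7097 + 367.1359 = 374.8456
disc > 0

2 intersection points


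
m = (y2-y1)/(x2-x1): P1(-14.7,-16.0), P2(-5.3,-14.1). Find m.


dy = -14.1 + 16.0 = 1.9
dx = -5.3 + 14.7 = 9.4
m = 1.9/9.4 = 0.2021

m = 0.2021


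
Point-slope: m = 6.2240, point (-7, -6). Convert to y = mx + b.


y + 6 = 6.2240(x + 7)
y = 6.2240x - 6 - 6.2240*(-7)
y = 6.2240x + 37.5680

y = 6.2240x + 37.5680


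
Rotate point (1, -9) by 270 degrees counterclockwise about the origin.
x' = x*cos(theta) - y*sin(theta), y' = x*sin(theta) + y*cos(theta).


cos(270) = 0, sin(270) = -1
x' = 1*0 + 9*(-1) = -9
y' = 1*(-1) - 9*0 = -1

(-9, -1)


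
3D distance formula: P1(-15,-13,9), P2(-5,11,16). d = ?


dx=10, dy=24, dz=7
d = sqrt(100+576+49) = sqrt(725) = 26.9258

26.9258


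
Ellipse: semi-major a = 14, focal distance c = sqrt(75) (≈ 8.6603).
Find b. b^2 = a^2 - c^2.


b^2 = 14^2 - (sqrt(75))^2 = 196 - 75 = 121
b = sqrt(121) = 11

b = 11


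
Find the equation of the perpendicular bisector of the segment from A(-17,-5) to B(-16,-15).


Midpoint = (-16.5, -10)
Slope of AB = dy/dx = -10/1 = -10.0000
Perp slope = -dx/dy = 1/10 = 0.1000
b = My - (perp slope)*Mx = -10 + (1*(-16.5))/(-10) = -10 + 1.6500 = -8.3500

y = 0.1000x - 8.3500


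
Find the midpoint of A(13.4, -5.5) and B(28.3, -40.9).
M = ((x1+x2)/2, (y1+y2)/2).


Mx = (13.4 + 28.3)/2 = 41.7/2 = 20.8500
My = (-5.5 - 40.9)/2 = -46.4/2 = -23.2000

(20.8500, -23.2000)


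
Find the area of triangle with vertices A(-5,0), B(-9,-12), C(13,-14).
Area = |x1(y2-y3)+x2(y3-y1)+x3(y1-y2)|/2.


-5*(-12+ 14) = -10
-9*(-14-0) = 126
13*(0+ 12) = 156
sum = 272
Area = |272|/2 = 136.0000

136.0000 sq units


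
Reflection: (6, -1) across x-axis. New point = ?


Reflection rule for x-axis: (x, -y)
(6, -1) -> (6, 1)

(6, 1)


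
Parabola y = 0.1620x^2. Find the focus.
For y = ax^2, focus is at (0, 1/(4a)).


a = 0.1620
4a = 0.6480
focus = (0, 1/0.6480) = (0, 1.5432)

Focus = (0, 1.5432)


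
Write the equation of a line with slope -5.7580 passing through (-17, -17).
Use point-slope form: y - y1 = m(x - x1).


y + 17 = -5.7580(x + 17)
y = -5.7580x - 17 + 5.7580*(-17)
y = -5.7580x - 114.8860

y = -5.7580x - 114.8860


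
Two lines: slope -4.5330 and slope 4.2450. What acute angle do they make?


m1-m2 = -8.778
1+m1*m2 = -18.242585
tan(theta) = |-8.778/(-18.242585)| = 0.481182
theta = arctan(|-8.778/(-18.242585)|) = 25.6960 degrees (acute angle)

25.6960 degrees


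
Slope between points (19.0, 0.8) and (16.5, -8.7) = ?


dy = -8.7 - 0.8 = -9.5
dx = 16.5 - 19.0 = -2.5
m = -9.5/(-2.5) = 3.8000

m = 3.8000


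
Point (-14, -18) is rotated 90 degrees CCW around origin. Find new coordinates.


cos(90) = 0, sin(90) = 1
x' = -14*0 + 18*1 = 18
y' = -14*1 - 18*0 = -14

(18, -14)


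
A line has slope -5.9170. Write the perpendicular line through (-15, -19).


Perpendicular slope = -1/m1 = -1/(-5.9170) = 0.1690
b2 = y0 - m2*x0 = -19 - 15/(-5.9170) = -19 + 2.5351 = -16.4649

y = 0.1690x - 16.4649


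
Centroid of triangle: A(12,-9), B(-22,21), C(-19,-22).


Gx = (12- 22- 19)/3 = -29/3 = -9.6667
Gy = (-9+21- 22)/3 = -10/3 = -3.3333

G = (-9.6667, -3.3333)


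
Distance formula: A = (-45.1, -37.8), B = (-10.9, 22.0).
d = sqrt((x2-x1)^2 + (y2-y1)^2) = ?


dx = -10.9 + 45.1 = 34.2
dy = 22.0 + 37.8 = 59.8
d = sqrt(1169.64 + 3576.04) = sqrt(4745.68) = 68.8889

68.8889


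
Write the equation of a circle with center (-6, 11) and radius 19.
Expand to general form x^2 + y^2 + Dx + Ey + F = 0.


(x+ 6)^2 + (y-11)^2 = 19^2
D = -2h = 12, E = -2k = -22
F = h^2+k^2-r^2 = 36+121-361 = -204

x^2 + y^2 + 12x - 22y - 204 = 0


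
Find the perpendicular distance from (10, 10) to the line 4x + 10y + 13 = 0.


|4*10 + 10*10 + 13| = |153| = 153
sqrt(16 + 100) = sqrt(116) = 10.7703
d = 153/sqrt(116) = 14.2057

14.2057


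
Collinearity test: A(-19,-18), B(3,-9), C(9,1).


-19*(-9-1) + 3*(1+ 18) + 9*(-18+ 9)
= 190 + 57 - 81 = 166

No, not collinear (determinant = 166)


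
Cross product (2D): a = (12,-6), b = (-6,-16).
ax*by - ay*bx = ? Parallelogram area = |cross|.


cross = 12*(-16) + 6*(-6) = -192 - 36 = -228
Parallelogram area = |-228| = 228

cross = -228, parallelogram area = 228


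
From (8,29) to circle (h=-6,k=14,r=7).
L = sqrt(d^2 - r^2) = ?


d = sqrt((8+ 6)^2 + (29-14)^2) = sqrt(196+225) = 20.5183
L = sqrt(421.0000 - 49) = sqrt(372.0000) = 19.2873

19.2873


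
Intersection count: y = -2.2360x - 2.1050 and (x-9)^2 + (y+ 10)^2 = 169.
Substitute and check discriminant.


Substitute y = -2.2360x - 2.1050: (x-9)^2 + (-2.2360x- 2.1050+ 10)^2 = 169
Expand to Ax^2 + Bx + C = 0, where b-k = 7.895
A = 1+m^2 = 5.999696
B = 2(m(b-k) - h) = 2(-2.2360*7.895 - 9) = -53.30644
C = h^2 + (b-k)^2 - r^2 = 81 + 62.331025 - 169 = -25.668975
disc = B^2-4AC = 2841.5765 + 616.0242 = 3457.6007
disc > 0

2 intersection points


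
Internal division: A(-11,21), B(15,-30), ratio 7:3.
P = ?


Px = (7*15 + 3*(-11))/10 = 72/10 = 7.2000
Py = (7*(-30) + 3*21)/10 = -147/10 = -14.7000

P = (7.2000, -14.7000)


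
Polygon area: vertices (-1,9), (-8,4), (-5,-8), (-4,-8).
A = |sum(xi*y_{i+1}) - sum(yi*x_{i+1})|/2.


sum(xi*y_{i+1}) = -1*4 - 8*(-8) - 5*(-8) - 4*9 = 64
sum(yi*x_{i+1}) = 9*(-8) + 4*(-5) - 8*(-4) - 8*(-1) = -52
Area = |64 + 52|/2 = 116/2 = 58.0000

58.0000 sq units


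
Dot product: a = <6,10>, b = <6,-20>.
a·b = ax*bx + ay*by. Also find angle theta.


a·b = 6*6 + 10*(-20) = 36 - 200 = -164
|a| = sqrt(36+100) = 11.6619
|b| = sqrt(36+400) = 20.8806
cos(theta) = -164/(sqrt(136)*sqrt(436)) = -164/sqrt(59296) = -0.673490
theta = arccos(-164/sqrt(59296)) = 132.3370 degrees

a·b = -164, theta = 132.3370 deg


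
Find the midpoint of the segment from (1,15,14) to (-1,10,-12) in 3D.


Mx = (1- 1)/2 = 0
My = (15+10)/2 = 12.5000
Mz = (14- 12)/2 = 1.0000

M = (0, 12.5000, 1.0000)


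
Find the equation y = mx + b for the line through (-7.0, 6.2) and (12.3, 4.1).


m = (-2.1)/(19.3) = -0.1088
b = y1 - m*x1 = 6.2 - (-2.1*(-7.0))/(19.3) = 6.2 - 0.7617 = 5.4383

y = -0.1088x + 5.4383


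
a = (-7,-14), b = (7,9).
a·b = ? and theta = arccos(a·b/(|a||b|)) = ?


a·b = -7*7 - 14*9 = -49 - 126 = -175
|a| = sqrt(49+196) = 15.6525
|b| = sqrt(49+81) = 11.4018
cos(theta) = -175/(sqrt(245)*sqrt(130)) = -175/sqrt(31850) = -0.980581
theta = arccos(-175/sqrt(31850)) = 168.6901 degrees

a·b = -175, theta = 168.6901 deg


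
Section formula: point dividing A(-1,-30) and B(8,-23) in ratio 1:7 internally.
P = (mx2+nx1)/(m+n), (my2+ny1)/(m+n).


Px = (1*8 + 7*(-1))/8 = 1/8 = 0.1250
Py = (1*(-23) + 7*(-30))/8 = -233/8 = -29.1250

P = (0.1250, -29.1250)


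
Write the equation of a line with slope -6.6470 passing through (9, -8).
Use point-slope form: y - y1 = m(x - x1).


y + 8 = -6.6470(x - 9)
y = -6.6470x - 8 + 6.6470*9
y = -6.6470x + 51.8230

y = -6.6470x + 51.8230


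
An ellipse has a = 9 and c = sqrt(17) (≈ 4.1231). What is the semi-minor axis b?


b^2 = 9^2 - (sqrt(17))^2 = 81 - 17 = 64
b = sqrt(64) = 8

b = 8


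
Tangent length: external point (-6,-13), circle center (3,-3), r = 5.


d = sqrt((-6-3)^2 + (-13+ 3)^2) = sqrt(81+100) = 13.4536
L = sqrt(181.0000 - 25) = sqrt(156.0000) = 12.4900

12.4900


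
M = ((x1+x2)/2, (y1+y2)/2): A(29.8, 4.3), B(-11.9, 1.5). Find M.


Mx = (29.8 - 11.9)/2 = 17.9/2 = 8.9500
My = (4.3 + 1.5)/2 = 5.8/2 = 2.9000

(8.9500, 2.9000)


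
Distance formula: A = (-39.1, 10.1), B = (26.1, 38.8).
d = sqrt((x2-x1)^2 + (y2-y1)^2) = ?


dx = 26.1 + 39.1 = 65.2
dy = 38.8 - 10.1 = 28.7
d = sqrt(4251.04 + 823.69) = sqrt(5074.73) = 71.2371

71.2371


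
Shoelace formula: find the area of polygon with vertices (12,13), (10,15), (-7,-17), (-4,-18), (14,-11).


sum(xi*y_{i+1}) = 12*15 + 10*(-17) - 7*(-18) - 4*(-11) + 14*13 = 362
sum(yi*x_{i+1}) = 13*10 + 15*(-7) - 17*(-4) - 18*14 - 11*12 = -291
Area = |362 + 291|/2 = 653/2 = 326.5000

326.5000 sq units


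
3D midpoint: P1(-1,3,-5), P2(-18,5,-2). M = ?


Mx = (-1- 18)/2 = -9.5000
My = (3+5)/2 = 4.0000
Mz = (-5- 2)/2 = -3.5000

M = (-9.5000, 4.0000, -3.5000)


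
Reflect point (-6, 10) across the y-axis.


Reflection rule for y-axis: (-x, y)
(-6, 10) -> (6, 10)

(6, 10)


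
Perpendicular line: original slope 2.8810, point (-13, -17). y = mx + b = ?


Perpendicular slope = -1/m1 = -1/2.8810 = -0.3471
b2 = y0 - m2*x0 = -17 - 13/2.8810 = -17 - 4.5123 = -21.5123

y = -0.3471x - 21.5123


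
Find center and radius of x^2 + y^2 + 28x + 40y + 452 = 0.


h = -D/2 = -28/2 = -14
k = -E/2 = -40/2 = -20
r^2 = h^2 + k^2 - F = 196 + 400 - 452 = 144
r = 12

Center (-14, -20), radius = 12


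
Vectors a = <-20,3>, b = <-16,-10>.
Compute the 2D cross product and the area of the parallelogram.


cross = -20*(-10) - 3*(-16) = 200 + 48 = 248
Parallelogram area = |248| = 248

cross = 248, parallelogram area = 248


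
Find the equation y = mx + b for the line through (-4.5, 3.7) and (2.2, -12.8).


m = (-16.5)/(6.7) = -2.4627
b = y1 - m*x1 = 3.7 - (-16.5*(-4.5))/(6.7) = 3.7 - 11.0821 = -7.3821

y = -2.4627x - 7.3821


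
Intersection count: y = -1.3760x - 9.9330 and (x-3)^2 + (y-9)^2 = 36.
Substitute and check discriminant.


Substitute y = -1.3760x - 9.9330: (x-3)^2 + (-1.3760x- 9.9330-9)^2 = 36
Expand to Ax^2 + Bx + C = 0, where b-k = -18.933
A = 1+m^2 = 2.893376
B = 2(m(b-k) - h) = 2(-1.3760*(-18.933) - 3) = 46.103616
C = h^2 + (b-k)^2 - r^2 = 9 + 358.458489 - 36 = 331.458489
disc = B^2-4AC = 2125.5434 - 3836.1361 = -1710.5927
disc < 0

0 intersection points


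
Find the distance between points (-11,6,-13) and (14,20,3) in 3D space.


dx=25, dy=14, dz=16
d = sqrt(625+196+256) = sqrt(1077) = 32.8177

32.8177


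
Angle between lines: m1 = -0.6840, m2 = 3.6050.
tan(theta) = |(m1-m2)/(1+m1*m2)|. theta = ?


m1-m2 = -4.289
1+m1*m2 = -1.46582
tan(theta) = |-4.289/(-1.46582)| = 2.926007
theta = arctan(|-4.289/(-1.46582)|) = 71.1315 degrees (acute angle)

71.1315 degrees


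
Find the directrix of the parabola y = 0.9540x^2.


a = 0.9540
1/(4a) = 0.2621
directrix: y = -0.2621 = -0.2621

y = -0.2621


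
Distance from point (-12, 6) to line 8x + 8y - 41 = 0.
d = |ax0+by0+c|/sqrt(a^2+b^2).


|8*(-12) + 8*6 - 41| = |-89| = 89
sqrt(64 + 64) = sqrt(128) = 11.3137
d = 89/sqrt(128) = 7.8666

7.8666


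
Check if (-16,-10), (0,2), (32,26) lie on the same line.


-16*(2-26) + 0*(26+ 10) + 32*(-10-2)
= 384 + 0 - 384 = 0

Yes, collinear (determinant = 0)


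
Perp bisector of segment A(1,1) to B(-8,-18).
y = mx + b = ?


Midpoint = (-3.5, -8.5)
Slope of AB = dy/dx = -19/(-9) = 2.1111
Perp slope = -dx/dy = -9/19 = -0.4737
b = My - (perp slope)*Mx = -8.5 + (-9*(-3.5))/(-19) = -8.5 - 1.6579 = -10.1579

y = -0.4737x - 10.1579


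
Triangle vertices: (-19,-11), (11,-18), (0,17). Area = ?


-19*(-18-17) = 665
11*(17+ 11) = 308
0*(-11+ 18) = 0
sum = 973
Area = |973|/2 = 486.5000

486.5000 sq units


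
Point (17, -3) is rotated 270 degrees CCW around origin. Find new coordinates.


cos(270) = 0, sin(270) = -1
x' = 17*0 + 3*(-1) = -3
y' = 17*(-1) - 3*0 = -17

(-3, -17)


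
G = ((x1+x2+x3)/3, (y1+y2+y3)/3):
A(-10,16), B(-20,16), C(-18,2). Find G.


Gx = (-10- 20- 18)/3 = -48/3 = -16.0000
Gy = (16+16+2)/3 = 34/3 = 11.3333

G = (-16.0000, 11.3333)


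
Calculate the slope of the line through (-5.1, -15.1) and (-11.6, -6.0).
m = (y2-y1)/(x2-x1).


dy = -6.0 + 15.1 = 9.1
dx = -11.6 + 5.1 = -6.5
m = 9.1/(-6.5) = -1.4000

m = -1.4000


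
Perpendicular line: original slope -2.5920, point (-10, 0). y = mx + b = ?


Perpendicular slope = -1/m1 = -1/(-2.5920) = 0.3858
b2 = y0 - m2*x0 = 0 - 10/(-2.5920) = 0 + 3.8580 = 3.8580

y = 0.3858x + 3.8580


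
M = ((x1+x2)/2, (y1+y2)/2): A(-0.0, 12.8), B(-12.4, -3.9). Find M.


Mx = (-0.0 - 12.4)/2 = -12.4/2 = -6.2000
My = (12.8 - 3.9)/2 = 8.9/2 = 4.4500

(-6.2000, 4.4500)


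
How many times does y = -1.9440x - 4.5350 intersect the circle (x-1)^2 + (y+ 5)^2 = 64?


Substitute y = -1.9440x - 4.5350: (x-1)^2 + (-1.9440x- 4.5350+ 5)^2 = 64
Expand to Ax^2 + Bx + C = 0, where b-k = 0.465
A = 1+m^2 = 4.779136
B = 2(m(b-k) - h) = 2(-1.9440*0.465 - 1) = -3.80792
C = h^2 + (b-k)^2 - r^2 = 1 + 0.216225 - 64 = -62.783775
disc = B^2-4AC = 14.5003 + 1200.2088 = 1214.7091
disc > 0

2 intersection points


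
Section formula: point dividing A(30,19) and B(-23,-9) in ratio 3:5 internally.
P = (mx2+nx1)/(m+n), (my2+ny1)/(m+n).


Px = (3*(-23) + 5*30)/8 = 81/8 = 10.1250
Py = (3*(-9) + 5*19)/8 = 68/8 = 8.5000

P = (10.1250, 8.5000)


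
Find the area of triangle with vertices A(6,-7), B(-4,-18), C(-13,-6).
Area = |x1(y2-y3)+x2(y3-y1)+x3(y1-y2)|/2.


6*(-18+ 6) = -72
-4*(-6+ 7) = -4
-13*(-7+ 18) = -143
sum = -219
Area = |-219|/2 = 109.5000

109.5000 sq units


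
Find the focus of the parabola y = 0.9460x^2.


a = 0.9460
4a = 3.7840
focus = (0, 1/3.7840) = (0, 0.2643)

Focus = (0, 0.2643)


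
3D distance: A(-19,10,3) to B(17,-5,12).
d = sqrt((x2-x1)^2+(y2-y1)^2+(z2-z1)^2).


dx=36, dy=-15, dz=9
d = sqrt(1296+225+81) = sqrt(1602) = 40.0250

40.0250


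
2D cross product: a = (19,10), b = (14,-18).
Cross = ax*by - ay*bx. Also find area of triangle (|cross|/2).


cross = 19*(-18) - 10*14 = -342 - 140 = -482
Triangle area = |-482|/2 = 482/2 = 241.0000

cross = -482, triangle area = 241.0000


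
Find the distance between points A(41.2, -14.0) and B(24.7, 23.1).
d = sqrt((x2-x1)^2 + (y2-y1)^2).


dx = 24.7 - 41.2 = -16.5
dy = 23.1 + 14.0 = 37.1
d = sqrt(272.25 + 1376.41) = sqrt(1648.66) = 40.6037

40.6037


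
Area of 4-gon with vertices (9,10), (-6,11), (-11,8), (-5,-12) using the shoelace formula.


sum(xi*y_{i+1}) = 9*11 - 6*8 - 11*(-12) - 5*10 = 133
sum(yi*x_{i+1}) = 10*(-6) + 11*(-11) + 8*(-5) - 12*9 = -329
Area = |133 + 329|/2 = 462/2 = 231.0000

231.0000 sq units


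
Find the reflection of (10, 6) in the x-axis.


Reflection rule for x-axis: (x, -y)
(10, 6) -> (10, -6)

(10, -6)


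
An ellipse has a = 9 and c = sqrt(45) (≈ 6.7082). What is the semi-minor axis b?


b^2 = 9^2 - (sqrt(45))^2 = 81 - 45 = 36
b = sqrt(36) = 6

b = 6


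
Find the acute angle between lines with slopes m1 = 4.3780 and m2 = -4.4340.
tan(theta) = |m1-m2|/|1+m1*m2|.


m1-m2 = 8.812
1+m1*m2 = -18.412052
tan(theta) = |8.812/(-18.412052)| = 0.478600
theta = arctan(|8.812/(-18.412052)|) = 25.5758 degrees (acute angle)

25.5758 degrees


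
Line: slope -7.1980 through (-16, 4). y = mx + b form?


y - 4 = -7.1980(x + 16)
y = -7.1980x + 4 + 7.1980*(-16)
y = -7.1980x - 111.1680

y = -7.1980x - 111.1680


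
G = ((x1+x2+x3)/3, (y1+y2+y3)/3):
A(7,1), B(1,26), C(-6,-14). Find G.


Gx = (7+1- 6)/3 = 2/3 = 0.6667
Gy = (1+26- 14)/3 = 13/3 = 4.3333

G = (0.6667, 4.3333)


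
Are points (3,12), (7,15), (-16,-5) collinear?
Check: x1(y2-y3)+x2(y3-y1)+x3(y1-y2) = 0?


3*(15+ 5) + 7*(-5-12) - 16*(12-15)
= 60 - 119 + 48 = -11

No, not collinear (determinant = -11)


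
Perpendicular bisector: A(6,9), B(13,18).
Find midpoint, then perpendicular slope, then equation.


Midpoint = (9.5, 13.5)
Slope of AB = dy/dx = 9/7 = 1.2857
Perp slope = -dx/dy = -7/9 = -0.7778
b = My - (perp slope)*Mx = 13.5 + (7*9.5)/9 = 13.5 + 7.3889 = 20.8889

y = -0.7778x + 20.8889


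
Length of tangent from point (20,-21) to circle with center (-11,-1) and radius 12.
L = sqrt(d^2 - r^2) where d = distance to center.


d = sqrt((20+ 11)^2 + (-21+ 1)^2) = sqrt(961+400) = 36.8917
L = sqrt(1361.0000 - 144) = sqrt(1217.0000) = 34.8855

34.8855


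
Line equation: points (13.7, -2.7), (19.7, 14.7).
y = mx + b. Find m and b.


m = (17.4)/(6.0) = 2.9000
b = y1 - m*x1 = -2.7 - (17.4*13.7)/(6.0) = -2.7 - 39.7300 = -42.4300

y = 2.9000x - 42.4300


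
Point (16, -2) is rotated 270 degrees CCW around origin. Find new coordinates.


cos(270) = 0, sin(270) = -1
x' = 16*0 + 2*(-1) = -2
y' = 16*(-1) - 2*0 = -16

(-2, -16)


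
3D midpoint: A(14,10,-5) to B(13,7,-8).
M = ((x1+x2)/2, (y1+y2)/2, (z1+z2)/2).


Mx = (14+13)/2 = 13.5000
My = (10+7)/2 = 8.5000
Mz = (-5- 8)/2 = -6.5000

M = (13.5000, 8.5000, -6.5000)


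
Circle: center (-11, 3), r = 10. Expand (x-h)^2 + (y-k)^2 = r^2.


(x+ 11)^2 + (y-3)^2 = 10^2
D = -2h = 22, E = -2k = -6
F = h^2+k^2-r^2 = 121+9-100 = 30

x^2 + y^2 + 22x - 6y + 30 = 0


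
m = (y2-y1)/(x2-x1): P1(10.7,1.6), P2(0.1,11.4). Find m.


dy = 11.4 - 1.6 = 9.8
dx = 0.1 - 10.7 = -10.6
m = 9.8/(-10.6) = -0.9245

m = -0.9245


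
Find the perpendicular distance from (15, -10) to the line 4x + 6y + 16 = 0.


|4*15 + 6*(-10) + 16| = |16| = 16
sqrt(16 + 36) = sqrt(52) = 7.2111
d = 16/sqrt(52) = 2.2188

2.2188


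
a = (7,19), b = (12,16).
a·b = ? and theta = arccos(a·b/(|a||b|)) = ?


a·b = 7*12 + 19*16 = 84 + 304 = 388
|a| = sqrt(49+361) = 20.2485
|b| = sqrt(144+256) = 20.0000
cos(theta) = 388/(sqrt(410)*sqrt(400)) = 388/sqrt(164000) = 0.958098
theta = arccos(388/sqrt(164000)) = 16.6450 degrees

a·b = 388, theta = 16.6450 deg


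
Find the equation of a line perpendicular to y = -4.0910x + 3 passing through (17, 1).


Perpendicular slope = -1/m1 = -1/(-4.0910) = 0.2444
b2 = y0 - m2*x0 = 1 + 17/(-4.0910) = 1 - 4.1555 = -3.1555

y = 0.2444x - 3.1555


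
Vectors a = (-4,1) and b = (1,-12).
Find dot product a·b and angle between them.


a·b = -4*1 + 1*(-12) = -4 - 12 = -16
|a| = sqrt(16+1) = 4.1231
|b| = sqrt(1+144) = 12.0416
cos(theta) = -16/(sqrt(17)*sqrt(145)) = -16/sqrt(2465) = -0.322264
theta = arccos(-16/sqrt(2465)) = 108.7999 degrees

a·b = -16, theta = 108.7999 deg


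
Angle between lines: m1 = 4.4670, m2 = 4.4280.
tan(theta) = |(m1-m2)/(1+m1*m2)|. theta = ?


m1-m2 = 0.039
1+m1*m2 = 20.779876
tan(theta) = |0.039/20.779876| = 0.001877
theta = arctan(|0.039/20.779876|) = 0.1075 degrees (acute angle)

0.1075 degrees


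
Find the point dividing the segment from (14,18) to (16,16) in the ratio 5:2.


Px = (5*16 + 2*14)/7 = 108/7 = 15.4286
Py = (5*16 + 2*18)/7 = 116/7 = 16.5714

P = (15.4286, 16.5714)


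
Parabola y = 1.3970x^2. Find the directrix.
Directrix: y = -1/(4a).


a = 1.3970
1/(4a) = 0.1790
directrix: y = -0.1790 = -0.1790

y = -0.1790


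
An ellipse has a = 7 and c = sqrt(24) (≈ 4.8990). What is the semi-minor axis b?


b^2 = 7^2 - (sqrt(24))^2 = 49 - 24 = 25
b = sqrt(25) = 5

b = 5


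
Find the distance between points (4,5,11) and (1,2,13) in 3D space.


dx=-3, dy=-3, dz=2
d = sqrt(9+9+4) = sqrt(22) = 4.6904

4.6904


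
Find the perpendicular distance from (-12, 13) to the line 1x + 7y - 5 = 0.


|1*(-12) + 7*13 - 5| = |74| = 74
sqrt(1 + 49) = sqrt(50) = 7.0711
d = 74/sqrt(50) = 10.4652

10.4652


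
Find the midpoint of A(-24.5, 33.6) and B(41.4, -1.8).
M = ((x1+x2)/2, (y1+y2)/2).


Mx = (-24.5 + 41.4)/2 = 16.9/2 = 8.4500
My = (33.6 - 1.8)/2 = 31.8/2 = 15.9000

(8.4500, 15.9000)


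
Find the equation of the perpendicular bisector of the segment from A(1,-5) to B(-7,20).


Midpoint = (-3, 7.5)
Slope of AB = dy/dx = 25/(-8) = -3.1250
Perp slope = -dx/dy = 8/25 = 0.3200
b = My - (perp slope)*Mx = 7.5 + (-8*(-3))/25 = 7.5 + 0.9600 = 8.4600

y = 0.3200x + 8.4600


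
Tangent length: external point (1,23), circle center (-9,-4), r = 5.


d = sqrt((1+ 9)^2 + (23+ 4)^2) = sqrt(100+729) = 28.7924
L = sqrt(829.0000 - 25) = sqrt(804.0000) = 28.3549

28.3549


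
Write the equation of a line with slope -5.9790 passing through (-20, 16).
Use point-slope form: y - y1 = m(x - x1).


y - 16 = -5.9790(x + 20)
y = -5.9790x + 16 + 5.9790*(-20)
y = -5.9790x - 103.5800

y = -5.9790x - 103.5800


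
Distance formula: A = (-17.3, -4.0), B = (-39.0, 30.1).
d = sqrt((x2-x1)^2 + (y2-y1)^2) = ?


dx = -39.0 + 17.3 = -21.7
dy = 30.1 + 4.0 = 34.1
d = sqrt(470.89 + 1162.81) = sqrt(1633.7) = 40.4191

40.4191


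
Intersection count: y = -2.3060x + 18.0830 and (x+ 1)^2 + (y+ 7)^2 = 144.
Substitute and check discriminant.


Substitute y = -2.3060x + 18.0830: (x+ 1)^2 + (-2.3060x+18.0830+ 7)^2 = 144
Expand to Ax^2 + Bx + C = 0, where b-k = 25.083
A = 1+m^2 = 6.317636
B = 2(m(b-k) - h) = 2(-2.3060*25.083 + 1) = -113.682796
C = h^2 + (b-k)^2 - r^2 = 1 + 629.156889 - 144 = 486.156889
disc = B^2-4AC = 12923.7781 - 12285.4491 = 638.3290
disc > 0

2 intersection points


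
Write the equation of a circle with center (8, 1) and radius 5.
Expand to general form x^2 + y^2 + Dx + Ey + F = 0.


(x-8)^2 + (y-1)^2 = 5^2
D = -2h = -16, E = -2k = -2
F = h^2+k^2-r^2 = 64+1-25 = 40

x^2 + y^2 - 16x - 2y + 40 = 0


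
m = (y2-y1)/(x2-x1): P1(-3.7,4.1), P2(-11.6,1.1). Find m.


dy = 1.1 - 4.1 = -3
dx = -11.6 + 3.7 = -7.9
m = -3/(-7.9) = 0.3797

m = 0.3797


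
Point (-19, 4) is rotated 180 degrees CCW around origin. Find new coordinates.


cos(180) = -1, sin(180) = 0
x' = -19*(-1) - 4*0 = 19
y' = -19*0 + 4*(-1) = -4

(19, -4)


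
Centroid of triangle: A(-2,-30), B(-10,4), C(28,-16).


Gx = (-2- 10+28)/3 = 16/3 = 5.3333
Gy = (-30+4- 16)/3 = -42/3 = -14.0000

G = (5.3333, -14.0000)


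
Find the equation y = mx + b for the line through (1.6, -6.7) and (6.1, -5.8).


m = (0.9)/(4.5) = 0.2000
b = y1 - m*x1 = -6.7 - (0.9*1.6)/(4.5) = -6.7 - 0.3200 = -7.0200

y = 0.2000x - 7.0200


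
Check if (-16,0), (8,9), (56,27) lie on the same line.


-16*(9-27) + 8*(27-0) + 56*(0-9)
= 288 + 216 - 504 = 0

Yes, collinear (determinant = 0)


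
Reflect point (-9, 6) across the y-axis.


Reflection rule for y-axis: (-x, y)
(-9, 6) -> (9, 6)

(9, 6)


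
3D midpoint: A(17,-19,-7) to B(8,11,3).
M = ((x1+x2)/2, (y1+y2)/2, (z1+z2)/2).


Mx = (17+8)/2 = 12.5000
My = (-19+11)/2 = -4.0000
Mz = (-7+3)/2 = -2.0000

M = (12.5000, -4.0000, -2.0000)


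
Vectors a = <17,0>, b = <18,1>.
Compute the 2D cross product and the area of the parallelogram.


cross = 17*1 - 0*18 = 17 - 0 = 17
Parallelogram area = |17| = 17

cross = 17, parallelogram area = 17


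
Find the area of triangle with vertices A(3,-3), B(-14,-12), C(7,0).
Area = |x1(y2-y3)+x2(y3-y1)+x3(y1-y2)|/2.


3*(-12-0) = -36
-14*(0+ 3) = -42
7*(-3+ 12) = 63
sum = -15
Area = |-15|/2 = 7.5000

7.5000 sq units


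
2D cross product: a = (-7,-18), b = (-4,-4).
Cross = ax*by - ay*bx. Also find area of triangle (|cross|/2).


cross = -7*(-4) + 18*(-4) = 28 - 72 = -44
Triangle area = |-44|/2 = 44/2 = 22.0000

cross = -44, triangle area = 22.0000


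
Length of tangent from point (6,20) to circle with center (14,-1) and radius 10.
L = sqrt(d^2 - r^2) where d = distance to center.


d = sqrt((6-14)^2 + (20+ 1)^2) = sqrt(64+441) = 22.4722
L = sqrt(505.0000 - 100) = sqrt(405.0000) = 20.1246

20.1246


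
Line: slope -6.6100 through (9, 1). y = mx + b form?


y - 1 = -6.6100(x - 9)
y = -6.6100x + 1 + 6.6100*9
y = -6.6100x + 60.4900

y = -6.6100x + 60.4900


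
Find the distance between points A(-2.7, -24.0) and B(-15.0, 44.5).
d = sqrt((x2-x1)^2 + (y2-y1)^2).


dx = -15.0 + 2.7 = -12.3
dy = 44.5 + 24.0 = 68.5
d = sqrt(151.29 + 4692.25) = sqrt(4843.54) = 69.5955

69.5955


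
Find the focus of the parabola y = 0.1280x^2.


a = 0.1280
4a = 0.5120
focus = (0, 1/0.5120) = (0, 1.9531)

Focus = (0, 1.9531)


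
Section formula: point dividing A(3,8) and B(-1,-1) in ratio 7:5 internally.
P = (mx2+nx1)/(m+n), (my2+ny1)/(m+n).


Px = (7*(-1) + 5*3)/12 = 8/12 = 0.6667
Py = (7*(-1) + 5*8)/12 = 33/12 = 2.7500

P = (0.6667, 2.7500)


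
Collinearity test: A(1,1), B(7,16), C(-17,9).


1*(16-9) + 7*(9-1) - 17*(1-16)
= 7 + 56 + 255 = 318

No, not collinear (determinant = 318)


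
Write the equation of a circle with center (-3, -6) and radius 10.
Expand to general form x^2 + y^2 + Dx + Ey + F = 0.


(x+ 3)^2 + (y+ 6)^2 = 10^2
D = -2h = 6, E = -2k = 12
F = h^2+k^2-r^2 = 9+36-100 = -55

x^2 + y^2 + 6x + 12y - 55 = 0


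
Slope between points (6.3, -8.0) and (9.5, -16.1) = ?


dy = -16.1 + 8.0 = -8.1
dx = 9.5 - 6.3 = 3.2
m = -8.1/3.2 = -2.5313

m = -2.5313


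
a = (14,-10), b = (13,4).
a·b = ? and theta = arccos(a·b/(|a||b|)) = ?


a·b = 14*13 - 10*4 = 182 - 40 = 142
|a| = sqrt(196+100) = 17.2047
|b| = sqrt(169+16) = 13.6015
cos(theta) = 142/(sqrt(296)*sqrt(185)) = 142/sqrt(54760) = 0.606815
theta = arccos(142/sqrt(54760)) = 52.6404 degrees

a·b = 142, theta = 52.6404 deg


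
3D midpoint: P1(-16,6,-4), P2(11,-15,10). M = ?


Mx = (-16+11)/2 = -2.5000
My = (6- 15)/2 = -4.5000
Mz = (-4+10)/2 = 3.0000

M = (-2.5000, -4.5000, 3.0000)


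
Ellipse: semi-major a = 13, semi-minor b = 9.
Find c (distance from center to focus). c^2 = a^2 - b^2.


c^2 = 13^2 - 9^2 = 169 - 81 = 88
c = sqrt(88) = 9.3808

c = 9.3808


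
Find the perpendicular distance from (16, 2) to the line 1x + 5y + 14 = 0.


|1*16 + 5*2 + 14| = |40| = 40
sqrt(1 + 25) = sqrt(26) = 5.0990
d = 40/sqrt(26) = 7.8446

7.8446


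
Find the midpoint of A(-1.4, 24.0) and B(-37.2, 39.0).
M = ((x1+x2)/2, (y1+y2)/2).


Mx = (-1.4 - 37.2)/2 = -38.6/2 = -19.3000
My = (24.0 + 39.0)/2 = 63.0/2 = 31.5000

(-19.3000, 31.5000)


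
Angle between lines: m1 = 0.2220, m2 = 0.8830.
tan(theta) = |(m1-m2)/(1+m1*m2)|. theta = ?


m1-m2 = -0.661
1+m1*m2 = 1.196026
tan(theta) = |-0.661/1.196026| = 0.552664
theta = arctan(|-0.661/1.196026|) = 28.9278 degrees (acute angle)

28.9278 degrees


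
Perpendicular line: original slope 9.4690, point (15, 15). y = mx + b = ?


Perpendicular slope = -1/m1 = -1/9.4690 = -0.1056
b2 = y0 - m2*x0 = 15 + 15/9.4690 = 15 + 1.5841 = 16.5841

y = -0.1056x + 16.5841


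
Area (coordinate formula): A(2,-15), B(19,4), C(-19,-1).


2*(4+ 1) = 10
19*(-1+ 15) = 266
-19*(-15-4) = 361
sum = 637
Area = |637|/2 = 318.5000

318.5000 sq units


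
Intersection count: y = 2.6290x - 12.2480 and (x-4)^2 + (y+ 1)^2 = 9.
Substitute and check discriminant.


Substitute y = 2.6290x - 12.2480: (x-4)^2 + (2.6290x- 12.2480+ 1)^2 = 9
Expand to Ax^2 + Bx + C = 0, where b-k = -11.248
A = 1+m^2 = 7.911641
B = 2(m(b-k) - h) = 2(2.6290*(-11.248) - 4) = -67.141984
C = h^2 + (b-k)^2 - r^2 = 16 + 126.517504 - 9 = 133.517504
disc = B^2-4AC = 4508.0460 - 4225.3702 = 282.6758
disc > 0

2 intersection points


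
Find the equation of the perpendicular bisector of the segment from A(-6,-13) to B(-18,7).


Midpoint = (-12, -3)
Slope of AB = dy/dx = 20/(-12) = -1.6667
Perp slope = -dx/dy = 12/20 = 0.6000
b = My - (perp slope)*Mx = -3 + (-12*(-12))/20 = -3 + 7.2000 = 4.2000

y = 0.6000x + 4.2000


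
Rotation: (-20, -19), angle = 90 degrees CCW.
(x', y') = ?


cos(90) = 0, sin(90) = 1
x' = -20*0 + 19*1 = 19
y' = -20*1 - 19*0 = -20

(19, -20)


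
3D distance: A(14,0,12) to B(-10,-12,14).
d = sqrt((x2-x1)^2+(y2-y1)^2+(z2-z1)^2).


dx=-24, dy=-12, dz=2
d = sqrt(576+144+4) = sqrt(724) = 26.9072

26.9072


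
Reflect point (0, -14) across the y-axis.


Reflection rule for y-axis: (-x, y)
(0, -14) -> (0, -14)

(0, -14)


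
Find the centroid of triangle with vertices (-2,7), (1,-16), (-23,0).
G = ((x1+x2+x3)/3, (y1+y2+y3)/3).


Gx = (-2+1- 23)/3 = -24/3 = -8.0000
Gy = (7- 16+0)/3 = -9/3 = -3.0000

G = (-8.0000, -3.0000)


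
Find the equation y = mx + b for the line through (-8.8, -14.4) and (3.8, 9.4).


m = (23.8)/(12.6) = 1.8889
b = y1 - m*x1 = -14.4 - (23.8*(-8.8))/(12.6) = -14.4 + 16.6222 = 2.2222

y = 1.8889x + 2.2222


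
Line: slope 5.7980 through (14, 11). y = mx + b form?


y - 11 = 5.7980(x - 14)
y = 5.7980x + 11 - 5.7980*14
y = 5.7980x - 70.1720

y = 5.7980x - 70.1720


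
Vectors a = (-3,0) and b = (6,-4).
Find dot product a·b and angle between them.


a·b = -3*6 + 0*(-4) = -18 + 0 = -18
|a| = sqrt(9+0) = 3.0000
|b| = sqrt(36+16) = 7.2111
cos(theta) = -18/(sqrt(9)*sqrt(52)) = -18/sqrt(468) = -0.832050
theta = arccos(-18/sqrt(468)) = 146.3099 degrees

a·b = -18, theta = 146.3099 deg


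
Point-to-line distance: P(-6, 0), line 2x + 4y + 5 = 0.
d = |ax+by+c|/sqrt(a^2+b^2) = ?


|2*(-6) + 4*0 + 5| = |-7| = 7
sqrt(4 + 16) = sqrt(20) = 4.4721
d = 7/sqrt(20) = 1.5652

1.5652


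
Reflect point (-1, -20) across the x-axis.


Reflection rule for x-axis: (x, -y)
(-1, -20) -> (-1, 20)

(-1, 20)


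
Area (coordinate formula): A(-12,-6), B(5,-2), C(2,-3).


-12*(-2+ 3) = -12
5*(-3+ 6) = 15
2*(-6+ 2) = -8
sum = -5
Area = |-5|/2 = 2.5000

2.5000 sq units


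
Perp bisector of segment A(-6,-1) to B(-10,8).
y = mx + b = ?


Midpoint = (-8, 3.5)
Slope of AB = dy/dx = 9/(-4) = -2.2500
Perp slope = -dx/dy = 4/9 = 0.4444
b = My - (perp slope)*Mx = 3.5 + (-4*(-8))/9 = 3.5 + 3.5556 = 7.0556

y = 0.4444x + 7.0556


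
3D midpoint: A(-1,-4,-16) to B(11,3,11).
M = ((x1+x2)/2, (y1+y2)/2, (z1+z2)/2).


Mx = (-1+11)/2 = 5.0000
My = (-4+3)/2 = -0.5000
Mz = (-16+11)/2 = -2.5000

M = (5.0000, -0.5000, -2.5000)


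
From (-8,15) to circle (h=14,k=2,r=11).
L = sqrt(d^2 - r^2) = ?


d = sqrt((-8-14)^2 + (15-2)^2) = sqrt(484+169) = 25.5539
L = sqrt(653.0000 - 121) = sqrt(532.0000) = 23.0651

23.0651


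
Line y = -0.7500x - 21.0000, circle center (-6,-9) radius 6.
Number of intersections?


Substitute y = -0.7500x - 21.0000: (x+ 6)^2 + (-0.7500x- 21.0000+ 9)^2 = 36
Expand to Ax^2 + Bx + C = 0, where b-k = -12
A = 1+m^2 = 1.5625
B = 2(m(b-k) - h) = 2(-0.7500*(-12) + 6) = 30
C = h^2 + (b-k)^2 - r^2 = 36 + 144 - 36 = 144
disc = B^2-4AC = 900.0000 - 900.0000 = 0
disc = 0

1 intersection point (tangent)


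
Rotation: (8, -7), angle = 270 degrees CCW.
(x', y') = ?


cos(270) = 0, sin(270) = -1
x' = 8*0 + 7*(-1) = -7
y' = 8*(-1) - 7*0 = -8

(-7, -8)


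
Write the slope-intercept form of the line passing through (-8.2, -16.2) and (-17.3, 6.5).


m = (22.7)/(-9.1) = -2.4945
b = y1 - m*x1 = -16.2 - (22.7*(-8.2))/(-9.1) = -16.2 - 20.4549 = -36.6549

y = -2.4945x - 36.6549


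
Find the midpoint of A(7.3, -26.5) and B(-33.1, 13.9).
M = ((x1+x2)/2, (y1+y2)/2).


Mx = (7.3 - 33.1)/2 = -25.8/2 = -12.9000
My = (-26.5 + 13.9)/2 = -12.6/2 = -6.3000

(-12.9000, -6.3000)


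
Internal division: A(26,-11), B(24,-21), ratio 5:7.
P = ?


Px = (5*24 + 7*26)/12 = 302/12 = 25.1667
Py = (5*(-21) + 7*(-11))/12 = -182/12 = -15.1667

P = (25.1667, -15.1667)


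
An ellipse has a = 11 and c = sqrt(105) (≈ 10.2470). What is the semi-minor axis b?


b^2 = 11^2 - (sqrt(105))^2 = 121 - 105 = 16
b = sqrt(16) = 4

b = 4


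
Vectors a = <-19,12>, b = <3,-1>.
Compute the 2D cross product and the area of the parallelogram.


cross = -19*(-1) - 12*3 = 19 - 36 = -17
Parallelogram area = |-17| = 17

cross = -17, parallelogram area = 17


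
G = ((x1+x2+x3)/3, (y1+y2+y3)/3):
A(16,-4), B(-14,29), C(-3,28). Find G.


Gx = (16- 14- 3)/3 = -1/3 = -0.3333
Gy = (-4+29+28)/3 = 53/3 = 17.6667

G = (-0.3333, 17.6667)


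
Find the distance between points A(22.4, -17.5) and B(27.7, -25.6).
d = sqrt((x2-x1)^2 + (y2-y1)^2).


dx = 27.7 - 22.4 = 5.3
dy = -25.6 + 17.5 = -8.1
d = sqrt(28.09 + 65.61) = sqrt(93.7) = 9.6799

9.6799


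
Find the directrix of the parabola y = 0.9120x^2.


a = 0.9120
1/(4a) = 0.2741
directrix: y = -0.2741 = -0.2741

y = -0.2741


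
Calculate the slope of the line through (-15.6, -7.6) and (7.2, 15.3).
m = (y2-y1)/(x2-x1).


dy = 15.3 + 7.6 = 22.9
dx = 7.2 + 15.6 = 22.8
m = 22.9/22.8 = 1.0044

m = 1.0044


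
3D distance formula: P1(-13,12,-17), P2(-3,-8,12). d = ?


dx=10, dy=-20, dz=29
d = sqrt(100+400+841) = sqrt(1341) = 36.6197

36.6197


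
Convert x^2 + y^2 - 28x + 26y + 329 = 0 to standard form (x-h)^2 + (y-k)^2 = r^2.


h = -D/2 = 28/2 = 14
k = -E/2 = -26/2 = -13
r^2 = h^2 + k^2 - F = 196 + 169 - 329 = 36
r = 6

Center (14, -13), radius = 6


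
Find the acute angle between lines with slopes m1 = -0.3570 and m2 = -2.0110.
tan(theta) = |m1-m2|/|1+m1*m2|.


m1-m2 = 1.654
1+m1*m2 = 1.717927
tan(theta) = |1.654/1.717927| = 0.962788
theta = arctan(|1.654/1.717927|) = 43.9139 degrees (acute angle)

43.9139 degrees
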